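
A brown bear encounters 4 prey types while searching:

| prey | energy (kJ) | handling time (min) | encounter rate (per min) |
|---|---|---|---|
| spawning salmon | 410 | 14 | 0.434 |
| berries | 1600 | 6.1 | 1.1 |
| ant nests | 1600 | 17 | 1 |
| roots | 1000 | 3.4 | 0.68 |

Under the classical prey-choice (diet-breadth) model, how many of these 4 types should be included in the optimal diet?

2

Profitabilities (E/h, kJ/min): roots 294, berries 262, ant nests 94.1, spawning salmon 29.3. Add prey in this order while the next type's profitability exceeds the intake rate on those already taken.
Rate on top 1: 205.3. berries: 262 > 205.3 → include.
Rate on top 2: 243.5. ant nests: 94.1 < 243.5 → exclude; stop.
Optimal diet: roots, berries — 2 of 4 types.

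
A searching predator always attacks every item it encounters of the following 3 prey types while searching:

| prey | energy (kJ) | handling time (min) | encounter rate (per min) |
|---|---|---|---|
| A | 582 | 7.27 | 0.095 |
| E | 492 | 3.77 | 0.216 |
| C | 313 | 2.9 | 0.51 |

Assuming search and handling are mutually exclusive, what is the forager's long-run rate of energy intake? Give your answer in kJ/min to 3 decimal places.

80.621 kJ/min

R = (0.095×582 + 0.216×492 + 0.51×313) / (1 + 0.095×7.27 + 0.216×3.77 + 0.51×2.9) = 321.2/3.984 = 80.62 kJ/min.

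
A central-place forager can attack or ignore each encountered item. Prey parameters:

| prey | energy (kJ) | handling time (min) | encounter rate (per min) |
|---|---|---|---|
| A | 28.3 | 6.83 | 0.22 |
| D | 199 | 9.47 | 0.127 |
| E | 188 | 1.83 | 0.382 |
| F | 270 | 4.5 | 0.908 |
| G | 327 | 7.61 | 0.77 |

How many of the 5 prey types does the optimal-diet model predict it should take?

2

Rank by E/h (kJ/min): E 103, F 60, G 43, D 21, A 4.14. Include each in turn until the next type's E/h falls below the running intake rate.
Rate on top 1: 42.27. F: 60 > 42.27 → include.
Rate on top 2: 54.79. G: 43 < 54.79 → exclude; stop.
Optimal diet: E, F — 2 of 5 types.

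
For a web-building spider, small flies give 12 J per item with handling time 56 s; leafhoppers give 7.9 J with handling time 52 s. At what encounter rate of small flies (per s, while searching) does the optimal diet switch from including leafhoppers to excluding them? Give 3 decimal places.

0.044 per s

Drop leafhoppers once their profitability E₂/h₂ falls below the rate achievable on small flies alone: E₂/h₂ = λE₁/(1 + λh₁).
Solve for λ: λE₁h₂ = E₂(1 + λh₁) → λ(E₁h₂ − E₂h₁) = E₂ → λ = E₂/(E₁h₂ − E₂h₁).
λ = 7.9/(12×52 − 7.9×56) = 7.9/181.6 = 0.0435 per s.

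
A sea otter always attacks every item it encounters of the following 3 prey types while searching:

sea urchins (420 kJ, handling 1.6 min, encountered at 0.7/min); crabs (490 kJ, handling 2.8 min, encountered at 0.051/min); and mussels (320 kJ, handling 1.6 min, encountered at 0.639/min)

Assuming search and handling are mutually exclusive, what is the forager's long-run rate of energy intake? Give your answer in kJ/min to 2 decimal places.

159.34 kJ/min

R = (0.7×420 + 0.051×490 + 0.639×320) / (1 + 0.7×1.6 + 0.051×2.8 + 0.639×1.6) = 523.5/3.285 = 159.3 kJ/min.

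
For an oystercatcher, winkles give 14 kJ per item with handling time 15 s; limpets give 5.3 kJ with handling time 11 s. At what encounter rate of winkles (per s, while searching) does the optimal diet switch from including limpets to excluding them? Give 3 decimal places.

Drop limpets once their profitability E₂/h₂ falls below the rate achievable on winkles alone: E₂/h₂ = λE₁/(1 + λh₁).
Solve for λ: λE₁h₂ = E₂(1 + λh₁) → λ(E₁h₂ − E₂h₁) = E₂ → λ = E₂/(E₁h₂ − E₂h₁).
λ = 5.3/(14×11 − 5.3×15) = 5.3/74.5 = 0.07114 per s.

0.071 per s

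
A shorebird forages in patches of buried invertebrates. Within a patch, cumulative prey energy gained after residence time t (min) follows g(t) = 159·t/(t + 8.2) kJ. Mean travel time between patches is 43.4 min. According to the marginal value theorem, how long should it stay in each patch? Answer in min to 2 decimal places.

Maximise g(t)/(T+t): set derivative to zero → g'(t)(T+t) = g(t).
g'(t) = 159·8.2/(t + 8.2)². Setting 159·8.2/(t+8.2)² = 159t/[(t+8.2)(43.4+t)] gives 8.2(43.4+t) = t(t+8.2), so t² = 8.2×43.4 = 355.9.
t* = √355.9 = 18.86 min.

18.86 min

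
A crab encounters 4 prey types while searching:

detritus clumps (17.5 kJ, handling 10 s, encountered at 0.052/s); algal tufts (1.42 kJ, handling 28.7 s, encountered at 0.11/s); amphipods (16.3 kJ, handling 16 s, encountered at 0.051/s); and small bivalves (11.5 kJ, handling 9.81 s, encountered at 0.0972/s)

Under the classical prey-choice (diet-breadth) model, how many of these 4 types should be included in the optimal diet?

E/h in descending order: detritus clumps 1.75, small bivalves 1.17, amphipods 1.02, algal tufts 0.0495 kJ/s. The optimal diet is the largest prefix of this list for which every included type satisfies E_i/h_i > R on the types above it.
Rate on top 1: 0.5987. small bivalves: 1.17 > 0.5987 → include.
Rate on top 2: 0.8198. amphipods: 1.02 > 0.8198 → include.
Rate on top 3: 0.8692. algal tufts: 0.0495 < 0.8692 → exclude; stop.
Optimal diet: detritus clumps, small bivalves, amphipods — 3 of 4 types.

3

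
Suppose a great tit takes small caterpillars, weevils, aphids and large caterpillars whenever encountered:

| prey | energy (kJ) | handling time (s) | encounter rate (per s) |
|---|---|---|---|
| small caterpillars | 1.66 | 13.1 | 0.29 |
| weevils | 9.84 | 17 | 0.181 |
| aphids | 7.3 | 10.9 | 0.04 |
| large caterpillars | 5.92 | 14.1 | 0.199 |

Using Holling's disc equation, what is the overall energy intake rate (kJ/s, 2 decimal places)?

0.34 kJ/s

R = Σλ_iE_i / (1 + Σλ_ih_i)
Numerator: 0.29×1.66 + 0.181×9.84 + 0.04×7.3 + 0.199×5.92 = 3.733
Denominator: 1 + 0.29×13.1 + 0.181×17 + 0.04×10.9 + 0.199×14.1 = 11.12
R = 3.733/11.12 = 0.3357 kJ/s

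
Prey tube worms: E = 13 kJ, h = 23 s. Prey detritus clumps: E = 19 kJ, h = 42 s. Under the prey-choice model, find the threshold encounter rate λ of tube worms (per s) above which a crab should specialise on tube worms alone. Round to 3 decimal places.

0.174 per s

Drop detritus clumps once their profitability E₂/h₂ falls below the rate achievable on tube worms alone: E₂/h₂ = λE₁/(1 + λh₁).
Solve for λ: λE₁h₂ = E₂(1 + λh₁) → λ(E₁h₂ − E₂h₁) = E₂ → λ = E₂/(E₁h₂ − E₂h₁).
λ = 19/(13×42 − 19×23) = 19/109 = 0.1743 per s.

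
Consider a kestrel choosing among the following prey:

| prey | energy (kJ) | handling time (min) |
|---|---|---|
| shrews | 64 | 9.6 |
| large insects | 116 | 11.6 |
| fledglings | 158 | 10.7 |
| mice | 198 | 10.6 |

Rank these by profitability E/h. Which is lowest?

shrews

Profitability E/h (kJ/min): shrews = 64/9.6 = 6.67, large insects = 116/11.6 = 10, fledglings = 158/10.7 = 14.8, mice = 198/10.6 = 18.7.
Ranked: mice > fledglings > large insects > shrews.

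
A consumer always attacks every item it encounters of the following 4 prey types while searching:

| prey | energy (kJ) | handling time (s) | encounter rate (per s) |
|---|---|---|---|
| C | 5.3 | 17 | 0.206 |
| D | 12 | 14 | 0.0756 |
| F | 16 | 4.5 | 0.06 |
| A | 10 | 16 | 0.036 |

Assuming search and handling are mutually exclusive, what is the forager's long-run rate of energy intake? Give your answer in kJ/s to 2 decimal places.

R = Σλ_iE_i / (1 + Σλ_ih_i)
Numerator: 0.206×5.3 + 0.0756×12 + 0.06×16 + 0.036×10 = 3.319
Denominator: 1 + 0.206×17 + 0.0756×14 + 0.06×4.5 + 0.036×16 = 6.406
R = 3.319/6.406 = 0.5181 kJ/s

0.52 kJ/s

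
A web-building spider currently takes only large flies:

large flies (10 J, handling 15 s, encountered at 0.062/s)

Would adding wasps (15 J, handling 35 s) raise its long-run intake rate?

Current rate: (0.062×10)/(1 + 0.062×15) = 0.3212 J/s.
Profitability of wasps: 15/35 = 0.4286 J/s.
0.4286 > 0.3212, so adding wasps raises the average — include it.

Yes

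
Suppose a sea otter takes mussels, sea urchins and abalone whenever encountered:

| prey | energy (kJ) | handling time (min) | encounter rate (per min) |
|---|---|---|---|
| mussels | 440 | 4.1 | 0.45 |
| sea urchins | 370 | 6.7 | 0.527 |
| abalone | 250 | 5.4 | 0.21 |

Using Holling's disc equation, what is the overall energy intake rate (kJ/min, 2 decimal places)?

59.32 kJ/min

R = Σλ_iE_i / (1 + Σλ_ih_i)
Numerator: 0.45×440 + 0.527×370 + 0.21×250 = 445.5
Denominator: 1 + 0.45×4.1 + 0.527×6.7 + 0.21×5.4 = 7.51
R = 445.5/7.51 = 59.32 kJ/min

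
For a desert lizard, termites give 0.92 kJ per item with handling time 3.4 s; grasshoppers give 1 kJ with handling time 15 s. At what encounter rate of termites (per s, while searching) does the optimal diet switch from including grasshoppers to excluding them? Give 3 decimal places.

0.096 per s

At the threshold, the rate on termites alone equals the profitability of grasshoppers: λ·0.92/(1 + λ·3.4) = 1/15 = 0.06667.
Rearranging, λ(0.92 − 0.06667×3.4) = 0.06667, so λ = 0.06667/0.6933 = 0.09615 per s.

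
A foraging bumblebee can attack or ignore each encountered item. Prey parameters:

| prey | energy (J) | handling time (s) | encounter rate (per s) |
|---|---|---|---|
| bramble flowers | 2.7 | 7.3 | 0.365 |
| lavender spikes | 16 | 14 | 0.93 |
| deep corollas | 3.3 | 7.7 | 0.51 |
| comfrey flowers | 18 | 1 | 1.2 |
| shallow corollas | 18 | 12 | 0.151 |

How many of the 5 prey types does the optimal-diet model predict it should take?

1

Profitabilities (E/h, J/s): comfrey flowers 18, shallow corollas 1.5, lavender spikes 1.14, deep corollas 0.429, bramble flowers 0.37. Add prey in this order while the next type's profitability exceeds the intake rate on those already taken.
Rate on top 1: 9.818. shallow corollas: 1.5 < 9.818 → exclude; stop.
Optimal diet: comfrey flowers — 1 of 5 types.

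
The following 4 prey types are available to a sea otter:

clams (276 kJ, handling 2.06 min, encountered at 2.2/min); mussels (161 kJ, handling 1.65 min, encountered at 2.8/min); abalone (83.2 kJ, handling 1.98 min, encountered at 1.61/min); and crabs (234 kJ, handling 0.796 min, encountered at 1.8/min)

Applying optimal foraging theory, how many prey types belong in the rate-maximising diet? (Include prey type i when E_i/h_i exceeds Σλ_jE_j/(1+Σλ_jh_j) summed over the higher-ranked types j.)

1

E/h in descending order: crabs 294, clams 134, mussels 97.6, abalone 42 kJ/min. The optimal diet is the largest prefix of this list for which every included type satisfies E_i/h_i > R on the types above it.
Rate on top 1: 173.1. clams: 134 < 173.1 → exclude; stop.
Optimal diet: crabs — 1 of 4 types.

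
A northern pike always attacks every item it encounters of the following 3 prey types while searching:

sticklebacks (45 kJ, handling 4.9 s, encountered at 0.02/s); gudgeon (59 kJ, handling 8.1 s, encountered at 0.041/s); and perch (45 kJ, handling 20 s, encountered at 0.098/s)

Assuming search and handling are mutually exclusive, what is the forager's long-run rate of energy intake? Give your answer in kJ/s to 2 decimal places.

R = (0.02×45 + 0.041×59 + 0.098×45) / (1 + 0.02×4.9 + 0.041×8.1 + 0.098×20) = 7.729/3.39 = 2.28 kJ/s.

2.28 kJ/s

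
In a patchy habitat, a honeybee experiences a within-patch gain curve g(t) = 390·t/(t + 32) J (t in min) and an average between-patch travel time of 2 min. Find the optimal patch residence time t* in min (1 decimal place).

8.0 min

Maximise g(t)/(T+t): set derivative to zero → g'(t)(T+t) = g(t).
g'(t) = 390·32/(t + 32)². Setting 390·32/(t+32)² = 390t/[(t+32)(2+t)] gives 32(2+t) = t(t+32), so t² = 32×2 = 64.
t* = √64 = 8 min.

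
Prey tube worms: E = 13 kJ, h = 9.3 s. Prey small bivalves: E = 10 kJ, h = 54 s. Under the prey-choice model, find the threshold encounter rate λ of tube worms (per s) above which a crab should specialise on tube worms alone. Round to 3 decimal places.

0.016 per s

The zero-one rule: include small bivalves iff E₂/h₂ > λE₁/(1+λh₁). Equality gives the switch point.
λE₁h₂ = E₂ + λE₂h₁ ⇒ λ = E₂/(E₁h₂ − E₂h₁) = 10/(702 − 93) = 0.01642 per s.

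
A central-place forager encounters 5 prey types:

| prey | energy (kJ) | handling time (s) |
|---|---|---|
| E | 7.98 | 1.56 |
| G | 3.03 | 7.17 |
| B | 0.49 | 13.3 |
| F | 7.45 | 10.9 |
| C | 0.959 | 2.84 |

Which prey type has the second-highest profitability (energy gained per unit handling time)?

In descending order of E/h:
E: 7.98/1.56 = 5.12 kJ/s
F: 7.45/10.9 = 0.683 kJ/s
G: 3.03/7.17 = 0.423 kJ/s
C: 0.959/2.84 = 0.338 kJ/s
B: 0.49/13.3 = 0.0368 kJ/s

F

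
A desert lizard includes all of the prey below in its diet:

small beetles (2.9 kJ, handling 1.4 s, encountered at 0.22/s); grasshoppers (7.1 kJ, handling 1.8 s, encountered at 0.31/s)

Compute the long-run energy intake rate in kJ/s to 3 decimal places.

1.521 kJ/s

R = Σλ_iE_i / (1 + Σλ_ih_i)
Numerator: 0.22×2.9 + 0.31×7.1 = 2.839
Denominator: 1 + 0.22×1.4 + 0.31×1.8 = 1.866
R = 2.839/1.866 = 1.521 kJ/s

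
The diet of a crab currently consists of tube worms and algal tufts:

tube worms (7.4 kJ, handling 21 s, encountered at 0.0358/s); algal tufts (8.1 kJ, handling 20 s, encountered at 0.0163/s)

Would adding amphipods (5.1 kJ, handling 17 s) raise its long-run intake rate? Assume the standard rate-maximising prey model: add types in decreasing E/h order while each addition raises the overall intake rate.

On tube worms and algal tufts alone, R = ΣλE/(1+Σλh) = 0.3969/2.078 = 0.191 kJ/s.
amphipods: E/h = 5.1/17 = 0.3 kJ/s.
Since 0.3 > R, including amphipods increases the long-run rate.

Yes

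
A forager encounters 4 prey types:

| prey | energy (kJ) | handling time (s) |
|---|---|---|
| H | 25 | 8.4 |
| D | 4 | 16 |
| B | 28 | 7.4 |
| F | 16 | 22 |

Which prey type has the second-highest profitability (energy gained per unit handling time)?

In descending order of E/h:
B: 28/7.4 = 3.78 kJ/s
H: 25/8.4 = 2.98 kJ/s
F: 16/22 = 0.727 kJ/s
D: 4/16 = 0.25 kJ/s

H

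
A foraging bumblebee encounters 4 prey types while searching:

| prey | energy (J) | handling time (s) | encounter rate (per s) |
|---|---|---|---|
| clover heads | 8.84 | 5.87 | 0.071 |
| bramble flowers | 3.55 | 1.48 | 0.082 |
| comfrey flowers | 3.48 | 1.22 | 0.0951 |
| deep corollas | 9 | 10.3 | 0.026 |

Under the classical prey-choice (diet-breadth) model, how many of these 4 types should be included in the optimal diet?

4

Rank by E/h (J/s): comfrey flowers 2.85, bramble flowers 2.4, clover heads 1.51, deep corollas 0.874. Include each in turn until the next type's E/h falls below the running intake rate.
Rate on top 1: 0.2965. bramble flowers: 2.4 > 0.2965 → include.
Rate on top 2: 0.5027. clover heads: 1.51 > 0.5027 → include.
Rate on top 3: 0.7555. deep corollas: 0.874 > 0.7555 → include.
Optimal diet: comfrey flowers, bramble flowers, clover heads, deep corollas — 4 of 4 types.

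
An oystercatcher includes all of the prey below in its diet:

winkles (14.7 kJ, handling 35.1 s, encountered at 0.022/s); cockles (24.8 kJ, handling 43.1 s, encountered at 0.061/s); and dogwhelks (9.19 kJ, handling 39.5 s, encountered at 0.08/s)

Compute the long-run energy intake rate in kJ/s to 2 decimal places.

R = Σλ_iE_i / (1 + Σλ_ih_i)
Numerator: 0.022×14.7 + 0.061×24.8 + 0.08×9.19 = 2.571
Denominator: 1 + 0.022×35.1 + 0.061×43.1 + 0.08×39.5 = 7.561
R = 2.571/7.561 = 0.3401 kJ/s

0.34 kJ/s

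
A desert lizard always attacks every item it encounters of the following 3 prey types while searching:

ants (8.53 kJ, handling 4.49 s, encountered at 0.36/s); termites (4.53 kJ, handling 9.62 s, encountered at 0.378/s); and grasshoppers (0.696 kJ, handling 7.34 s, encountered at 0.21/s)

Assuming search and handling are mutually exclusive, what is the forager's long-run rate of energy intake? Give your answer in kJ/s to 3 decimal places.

R = Σλ_iE_i / (1 + Σλ_ih_i)
Numerator: 0.36×8.53 + 0.378×4.53 + 0.21×0.696 = 4.929
Denominator: 1 + 0.36×4.49 + 0.378×9.62 + 0.21×7.34 = 7.794
R = 4.929/7.794 = 0.6324 kJ/s

0.632 kJ/s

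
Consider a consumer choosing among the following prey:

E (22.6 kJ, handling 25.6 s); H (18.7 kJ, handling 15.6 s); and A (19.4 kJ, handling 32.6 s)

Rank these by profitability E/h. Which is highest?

Profitability E/h (kJ/s): E = 22.6/25.6 = 0.883, H = 18.7/15.6 = 1.2, A = 19.4/32.6 = 0.595.
Ranked: H > E > A.

H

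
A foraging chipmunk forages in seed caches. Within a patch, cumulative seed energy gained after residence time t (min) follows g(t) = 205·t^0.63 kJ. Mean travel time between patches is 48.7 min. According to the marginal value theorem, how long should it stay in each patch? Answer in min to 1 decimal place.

82.9 min

Maximise g(t)/(T+t): set derivative to zero → g'(t)(T+t) = g(t).
g'(t) = 0.63·205·t^-0.37. Setting 0.63·205·t^-0.37 = 205·t^0.63/(48.7+t) gives 0.63(48.7+t) = t, so 0.37·t = 0.63×48.7.
t* = 0.63×48.7/0.37 = 82.92 min.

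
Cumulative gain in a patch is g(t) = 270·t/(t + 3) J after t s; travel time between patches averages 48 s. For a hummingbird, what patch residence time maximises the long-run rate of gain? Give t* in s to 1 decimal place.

By the marginal value theorem, leave when the instantaneous gain rate g'(t) equals the habitat-wide average g(t)/(T + t).
g'(t) = 270·3/(t + 3)². Setting 270·3/(t+3)² = 270t/[(t+3)(48+t)] gives 3(48+t) = t(t+3), so t² = 3×48 = 144.
t* = √144 = 12 s.

12.0 s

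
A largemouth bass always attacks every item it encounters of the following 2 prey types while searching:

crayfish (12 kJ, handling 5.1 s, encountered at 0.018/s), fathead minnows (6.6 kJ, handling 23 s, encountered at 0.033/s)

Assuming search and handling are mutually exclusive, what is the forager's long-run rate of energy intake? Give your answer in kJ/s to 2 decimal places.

Energy encountered per unit search time: 0.018×12 + 0.033×6.6 = 0.4338 kJ/s.
Handling time per unit search time: 0.018×5.1 + 0.033×23 = 0.8508.
Rate = 0.4338/(1 + 0.8508) = 0.2344 kJ/s.

0.23 kJ/s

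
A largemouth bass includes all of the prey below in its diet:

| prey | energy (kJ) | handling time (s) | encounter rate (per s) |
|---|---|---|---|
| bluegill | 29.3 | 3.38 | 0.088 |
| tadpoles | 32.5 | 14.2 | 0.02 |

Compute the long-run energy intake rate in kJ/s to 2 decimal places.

R = (0.088×29.3 + 0.02×32.5) / (1 + 0.088×3.38 + 0.02×14.2) = 3.228/1.581 = 2.041 kJ/s.

2.04 kJ/s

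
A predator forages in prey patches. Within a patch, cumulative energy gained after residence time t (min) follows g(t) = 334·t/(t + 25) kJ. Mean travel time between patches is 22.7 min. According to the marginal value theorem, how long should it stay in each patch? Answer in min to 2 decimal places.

By the marginal value theorem, leave when the instantaneous gain rate g'(t) equals the habitat-wide average g(t)/(T + t).
g'(t) = 334·25/(t + 25)². Setting 334·25/(t+25)² = 334t/[(t+25)(22.7+t)] gives 25(22.7+t) = t(t+25), so t² = 25×22.7 = 567.5.
t* = √567.5 = 23.82 min.

23.82 min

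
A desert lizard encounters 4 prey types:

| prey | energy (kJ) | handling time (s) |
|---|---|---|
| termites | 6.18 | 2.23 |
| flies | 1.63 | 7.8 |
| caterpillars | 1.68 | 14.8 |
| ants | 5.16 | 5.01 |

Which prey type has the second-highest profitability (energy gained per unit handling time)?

In descending order of E/h:
termites: 6.18/2.23 = 2.77 kJ/s
ants: 5.16/5.01 = 1.03 kJ/s
flies: 1.63/7.8 = 0.209 kJ/s
caterpillars: 1.68/14.8 = 0.114 kJ/s

ants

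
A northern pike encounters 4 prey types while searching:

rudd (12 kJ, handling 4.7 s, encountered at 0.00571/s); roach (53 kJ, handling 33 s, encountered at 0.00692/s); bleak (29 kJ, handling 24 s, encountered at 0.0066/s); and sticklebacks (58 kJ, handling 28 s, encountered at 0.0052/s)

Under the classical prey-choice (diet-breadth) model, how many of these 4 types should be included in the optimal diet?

4

E/h in descending order: rudd 2.55, sticklebacks 2.07, roach 1.61, bleak 1.21 kJ/s. The optimal diet is the largest prefix of this list for which every included type satisfies E_i/h_i > R on the types above it.
Rate on top 1: 0.06673. sticklebacks: 2.07 > 0.06673 → include.
Rate on top 2: 0.3157. roach: 1.61 > 0.3157 → include.
Rate on top 3: 0.526. bleak: 1.21 > 0.526 → include.
Optimal diet: rudd, sticklebacks, roach, bleak — 4 of 4 types.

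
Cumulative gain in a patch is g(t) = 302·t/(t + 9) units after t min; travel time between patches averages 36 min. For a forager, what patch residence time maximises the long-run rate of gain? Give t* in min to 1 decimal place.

Maximise g(t)/(T+t): set derivative to zero → g'(t)(T+t) = g(t).
g'(t) = 302·9/(t + 9)². Setting 302·9/(t+9)² = 302t/[(t+9)(36+t)] gives 9(36+t) = t(t+9), so t² = 9×36 = 324.
t* = √324 = 18 min.

18.0 min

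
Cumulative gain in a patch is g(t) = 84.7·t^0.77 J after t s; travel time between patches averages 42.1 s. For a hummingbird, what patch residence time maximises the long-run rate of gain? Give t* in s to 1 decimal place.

140.9 s

By the marginal value theorem, leave when the instantaneous gain rate g'(t) equals the habitat-wide average g(t)/(T + t).
g'(t) = 0.77·84.7·t^-0.23. Setting 0.77·84.7·t^-0.23 = 84.7·t^0.77/(42.1+t) gives 0.77(42.1+t) = t, so 0.23·t = 0.77×42.1.
t* = 0.77×42.1/0.23 = 140.9 s.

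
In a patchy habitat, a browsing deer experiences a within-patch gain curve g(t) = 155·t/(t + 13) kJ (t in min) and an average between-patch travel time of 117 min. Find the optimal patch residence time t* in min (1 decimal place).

By the marginal value theorem, leave when the instantaneous gain rate g'(t) equals the habitat-wide average g(t)/(T + t).
g'(t) = 155·13/(t + 13)². Setting 155·13/(t+13)² = 155t/[(t+13)(117+t)] gives 13(117+t) = t(t+13), so t² = 13×117 = 1521.
t* = √1521 = 39 min.

39.0 min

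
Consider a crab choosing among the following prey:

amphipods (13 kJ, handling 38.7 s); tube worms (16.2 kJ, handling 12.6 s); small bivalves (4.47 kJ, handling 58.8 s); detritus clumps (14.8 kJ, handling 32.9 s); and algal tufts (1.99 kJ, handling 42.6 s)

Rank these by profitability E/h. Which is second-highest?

In descending order of E/h:
tube worms: 16.2/12.6 = 1.29 kJ/s
detritus clumps: 14.8/32.9 = 0.45 kJ/s
amphipods: 13/38.7 = 0.336 kJ/s
small bivalves: 4.47/58.8 = 0.076 kJ/s
algal tufts: 1.99/42.6 = 0.0467 kJ/s

detritus clumps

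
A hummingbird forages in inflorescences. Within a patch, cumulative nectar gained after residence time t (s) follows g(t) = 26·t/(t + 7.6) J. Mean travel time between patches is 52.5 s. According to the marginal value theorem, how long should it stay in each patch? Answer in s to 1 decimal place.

20.0 s

Optimal t* satisfies g'(t*) = g(t*)/(T + t*).
g'(t) = 26·7.6/(t + 7.6)². Setting 26·7.6/(t+7.6)² = 26t/[(t+7.6)(52.5+t)] gives 7.6(52.5+t) = t(t+7.6), so t² = 7.6×52.5 = 399.
t* = √399 = 19.97 s.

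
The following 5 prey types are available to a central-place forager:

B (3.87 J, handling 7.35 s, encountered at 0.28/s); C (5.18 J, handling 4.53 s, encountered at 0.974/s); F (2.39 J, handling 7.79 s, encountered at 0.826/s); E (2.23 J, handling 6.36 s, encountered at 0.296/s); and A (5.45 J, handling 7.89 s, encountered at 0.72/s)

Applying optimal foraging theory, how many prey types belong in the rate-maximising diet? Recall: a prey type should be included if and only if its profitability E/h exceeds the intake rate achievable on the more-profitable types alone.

Profitabilities (E/h, J/s): C 1.14, A 0.691, B 0.527, E 0.351, F 0.307. Add prey in this order while the next type's profitability exceeds the intake rate on those already taken.
Rate on top 1: 0.9322. A: 0.691 < 0.9322 → exclude; stop.
Optimal diet: C — 1 of 5 types.

1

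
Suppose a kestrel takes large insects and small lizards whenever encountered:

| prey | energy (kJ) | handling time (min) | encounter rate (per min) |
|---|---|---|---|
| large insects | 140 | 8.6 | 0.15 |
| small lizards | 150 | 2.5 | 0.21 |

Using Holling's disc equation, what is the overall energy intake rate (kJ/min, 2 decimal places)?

Energy encountered per unit search time: 0.15×140 + 0.21×150 = 52.5 kJ/min.
Handling time per unit search time: 0.15×8.6 + 0.21×2.5 = 1.815.
Rate = 52.5/(1 + 1.815) = 18.65 kJ/min.

18.65 kJ/min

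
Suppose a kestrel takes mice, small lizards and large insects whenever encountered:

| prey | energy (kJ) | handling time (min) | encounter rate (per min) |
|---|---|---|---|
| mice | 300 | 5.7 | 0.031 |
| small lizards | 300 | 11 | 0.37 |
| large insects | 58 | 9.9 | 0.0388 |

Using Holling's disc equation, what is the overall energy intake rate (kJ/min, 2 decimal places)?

Energy encountered per unit search time: 0.031×300 + 0.37×300 + 0.0388×58 = 122.6 kJ/min.
Handling time per unit search time: 0.031×5.7 + 0.37×11 + 0.0388×9.9 = 4.631.
Rate = 122.6/(1 + 4.631) = 21.76 kJ/min.

21.76 kJ/min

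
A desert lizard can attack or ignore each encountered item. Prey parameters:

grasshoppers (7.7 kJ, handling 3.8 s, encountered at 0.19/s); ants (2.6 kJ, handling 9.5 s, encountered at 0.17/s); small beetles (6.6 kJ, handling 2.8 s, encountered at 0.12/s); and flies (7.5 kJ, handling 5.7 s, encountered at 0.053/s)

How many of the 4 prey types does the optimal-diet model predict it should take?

Profitabilities (E/h, kJ/s): small beetles 2.36, grasshoppers 2.03, flies 1.32, ants 0.274. Add prey in this order while the next type's profitability exceeds the intake rate on those already taken.
Rate on top 1: 0.5928. grasshoppers: 2.03 > 0.5928 → include.
Rate on top 2: 1.096. flies: 1.32 > 1.096 → include.
Rate on top 3: 1.124. ants: 0.274 < 1.124 → exclude; stop.
Optimal diet: small beetles, grasshoppers, flies — 3 of 4 types.

3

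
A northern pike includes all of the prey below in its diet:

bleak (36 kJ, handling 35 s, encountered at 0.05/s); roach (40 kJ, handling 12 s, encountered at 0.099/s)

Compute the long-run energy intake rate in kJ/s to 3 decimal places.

Energy encountered per unit search time: 0.05×36 + 0.099×40 = 5.76 kJ/s.
Handling time per unit search time: 0.05×35 + 0.099×12 = 2.938.
Rate = 5.76/(1 + 2.938) = 1.463 kJ/s.

1.463 kJ/s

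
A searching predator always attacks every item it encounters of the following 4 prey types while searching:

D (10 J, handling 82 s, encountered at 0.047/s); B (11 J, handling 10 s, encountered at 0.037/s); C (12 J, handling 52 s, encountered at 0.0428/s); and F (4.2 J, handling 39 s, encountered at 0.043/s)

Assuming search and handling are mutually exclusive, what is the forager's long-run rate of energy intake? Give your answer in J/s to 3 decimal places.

Energy encountered per unit search time: 0.047×10 + 0.037×11 + 0.0428×12 + 0.043×4.2 = 1.571 J/s.
Handling time per unit search time: 0.047×82 + 0.037×10 + 0.0428×52 + 0.043×39 = 8.127.
Rate = 1.571/(1 + 8.127) = 0.1722 J/s.

0.172 J/s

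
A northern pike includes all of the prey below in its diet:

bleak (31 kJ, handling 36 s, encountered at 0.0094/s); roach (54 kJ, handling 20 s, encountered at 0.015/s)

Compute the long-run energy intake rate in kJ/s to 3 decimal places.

0.672 kJ/s

Energy encountered per unit search time: 0.0094×31 + 0.015×54 = 1.101 kJ/s.
Handling time per unit search time: 0.0094×36 + 0.015×20 = 0.6384.
Rate = 1.101/(1 + 0.6384) = 0.6722 kJ/s.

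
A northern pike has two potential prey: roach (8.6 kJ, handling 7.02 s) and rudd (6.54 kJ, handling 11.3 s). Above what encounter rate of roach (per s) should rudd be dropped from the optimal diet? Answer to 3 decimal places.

The zero-one rule: include rudd iff E₂/h₂ > λE₁/(1+λh₁). Equality gives the switch point.
λE₁h₂ = E₂ + λE₂h₁ ⇒ λ = E₂/(E₁h₂ − E₂h₁) = 6.54/(97.18 − 45.91) = 0.1276 per s.

0.128 per s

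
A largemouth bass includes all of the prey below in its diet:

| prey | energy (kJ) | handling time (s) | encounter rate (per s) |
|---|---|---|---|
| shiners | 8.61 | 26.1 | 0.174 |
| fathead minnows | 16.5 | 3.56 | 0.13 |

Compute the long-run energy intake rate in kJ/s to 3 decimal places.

0.607 kJ/s

Energy encountered per unit search time: 0.174×8.61 + 0.13×16.5 = 3.643 kJ/s.
Handling time per unit search time: 0.174×26.1 + 0.13×3.56 = 5.004.
Rate = 3.643/(1 + 5.004) = 0.6068 kJ/s.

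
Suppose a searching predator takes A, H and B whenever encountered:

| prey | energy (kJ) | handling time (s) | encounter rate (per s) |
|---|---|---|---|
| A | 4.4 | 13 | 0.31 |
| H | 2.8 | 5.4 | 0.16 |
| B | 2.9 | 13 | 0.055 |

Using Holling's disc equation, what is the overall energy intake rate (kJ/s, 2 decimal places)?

R = (0.31×4.4 + 0.16×2.8 + 0.055×2.9) / (1 + 0.31×13 + 0.16×5.4 + 0.055×13) = 1.972/6.609 = 0.2983 kJ/s.

0.30 kJ/s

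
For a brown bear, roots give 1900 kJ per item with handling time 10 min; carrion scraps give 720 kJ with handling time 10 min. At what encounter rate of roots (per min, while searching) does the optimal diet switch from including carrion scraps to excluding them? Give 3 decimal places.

0.061 per min

The zero-one rule: include carrion scraps iff E₂/h₂ > λE₁/(1+λh₁). Equality gives the switch point.
λE₁h₂ = E₂ + λE₂h₁ ⇒ λ = E₂/(E₁h₂ − E₂h₁) = 720/(1.9e+04 − 7200) = 0.06102 per min.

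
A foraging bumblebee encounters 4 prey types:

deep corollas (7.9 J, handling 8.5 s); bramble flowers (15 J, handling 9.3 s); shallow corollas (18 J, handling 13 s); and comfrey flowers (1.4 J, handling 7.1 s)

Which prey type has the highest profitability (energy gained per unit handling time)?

bramble flowers

In descending order of E/h:
bramble flowers: 15/9.3 = 1.61 J/s
shallow corollas: 18/13 = 1.38 J/s
deep corollas: 7.9/8.5 = 0.929 J/s
comfrey flowers: 1.4/7.1 = 0.197 J/s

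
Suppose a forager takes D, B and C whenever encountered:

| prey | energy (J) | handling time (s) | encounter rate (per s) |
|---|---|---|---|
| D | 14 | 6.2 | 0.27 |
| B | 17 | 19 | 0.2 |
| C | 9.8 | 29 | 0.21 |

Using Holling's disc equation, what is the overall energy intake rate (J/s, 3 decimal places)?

0.735 J/s

R = (0.27×14 + 0.2×17 + 0.21×9.8) / (1 + 0.27×6.2 + 0.2×19 + 0.21×29) = 9.238/12.56 = 0.7353 J/s.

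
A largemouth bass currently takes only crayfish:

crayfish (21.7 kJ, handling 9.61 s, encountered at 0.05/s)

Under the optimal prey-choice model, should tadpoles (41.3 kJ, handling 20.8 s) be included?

Yes

Current rate: (0.05×21.7)/(1 + 0.05×9.61) = 0.7329 kJ/s.
tadpoles: E/h = 41.3/20.8 = 1.986 kJ/s.
Since 1.986 > R, including tadpoles increases the long-run rate.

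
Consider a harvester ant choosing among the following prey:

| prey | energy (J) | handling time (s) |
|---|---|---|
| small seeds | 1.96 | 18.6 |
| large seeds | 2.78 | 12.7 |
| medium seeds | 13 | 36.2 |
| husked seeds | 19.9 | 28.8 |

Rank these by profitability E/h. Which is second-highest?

medium seeds

In descending order of E/h:
husked seeds: 19.9/28.8 = 0.691 J/s
medium seeds: 13/36.2 = 0.359 J/s
large seeds: 2.78/12.7 = 0.219 J/s
small seeds: 1.96/18.6 = 0.105 J/s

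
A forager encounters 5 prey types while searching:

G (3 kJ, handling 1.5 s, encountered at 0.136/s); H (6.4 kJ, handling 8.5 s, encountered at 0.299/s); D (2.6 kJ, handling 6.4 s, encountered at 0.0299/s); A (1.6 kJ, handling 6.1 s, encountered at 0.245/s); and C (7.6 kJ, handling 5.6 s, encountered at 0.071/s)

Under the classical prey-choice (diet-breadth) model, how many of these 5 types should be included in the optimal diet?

Rank by E/h (kJ/s): G 2, C 1.36, H 0.753, D 0.406, A 0.262. Include each in turn until the next type's E/h falls below the running intake rate.
Rate on top 1: 0.3389. C: 1.36 > 0.3389 → include.
Rate on top 2: 0.5917. H: 0.753 > 0.5917 → include.
Rate on top 3: 0.6906. D: 0.406 < 0.6906 → exclude; stop.
Optimal diet: G, C, H — 3 of 5 types.

3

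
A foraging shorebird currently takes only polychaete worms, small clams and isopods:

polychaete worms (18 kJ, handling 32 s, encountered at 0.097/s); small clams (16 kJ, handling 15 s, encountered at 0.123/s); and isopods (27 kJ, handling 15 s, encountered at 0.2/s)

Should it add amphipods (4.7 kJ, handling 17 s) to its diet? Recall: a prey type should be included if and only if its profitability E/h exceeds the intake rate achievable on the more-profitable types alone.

Current rate: (0.097×18 + 0.123×16 + 0.2×27)/(1 + 0.097×32 + 0.123×15 + 0.2×15) = 1.018 kJ/s.
Profitability of amphipods: 4.7/17 = 0.2765 kJ/s.
0.2765 < 1.018, so adding amphipods would lower the average — exclude it.

No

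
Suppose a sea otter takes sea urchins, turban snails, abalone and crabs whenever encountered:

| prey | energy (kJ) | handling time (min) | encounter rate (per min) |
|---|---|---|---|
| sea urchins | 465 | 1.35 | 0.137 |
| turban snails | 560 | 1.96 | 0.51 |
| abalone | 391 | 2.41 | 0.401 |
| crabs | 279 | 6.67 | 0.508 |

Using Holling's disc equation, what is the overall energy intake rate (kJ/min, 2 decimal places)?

99.07 kJ/min

Energy encountered per unit search time: 0.137×465 + 0.51×560 + 0.401×391 + 0.508×279 = 647.8 kJ/min.
Handling time per unit search time: 0.137×1.35 + 0.51×1.96 + 0.401×2.41 + 0.508×6.67 = 5.539.
Rate = 647.8/(1 + 5.539) = 99.07 kJ/min.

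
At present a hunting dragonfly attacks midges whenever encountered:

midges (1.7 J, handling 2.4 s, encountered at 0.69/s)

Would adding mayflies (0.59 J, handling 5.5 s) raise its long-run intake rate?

No

Intake rate on the current diet: R = (0.69×1.7) / (1 + 0.69×2.4) = 1.173/2.656 = 0.4416 J/s.
Profitability of mayflies: 0.59/5.5 = 0.1073 J/s.
Since 0.1073 < R, time spent handling mayflies is better spent searching.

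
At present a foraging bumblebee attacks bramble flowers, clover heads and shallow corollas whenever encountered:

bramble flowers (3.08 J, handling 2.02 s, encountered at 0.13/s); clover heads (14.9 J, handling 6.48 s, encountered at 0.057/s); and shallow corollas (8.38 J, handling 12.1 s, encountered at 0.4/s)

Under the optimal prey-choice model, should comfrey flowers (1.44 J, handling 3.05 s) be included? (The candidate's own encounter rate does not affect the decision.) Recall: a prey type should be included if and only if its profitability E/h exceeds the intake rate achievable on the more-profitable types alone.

No

Intake rate on the current diet: R = (0.13×3.08 + 0.057×14.9 + 0.4×8.38) / (1 + 0.13×2.02 + 0.057×6.48 + 0.4×12.1) = 4.602/6.472 = 0.711 J/s.
Profitability of comfrey flowers: 1.44/3.05 = 0.4721 J/s.
Since 0.4721 < R, time spent handling comfrey flowers is better spent searching.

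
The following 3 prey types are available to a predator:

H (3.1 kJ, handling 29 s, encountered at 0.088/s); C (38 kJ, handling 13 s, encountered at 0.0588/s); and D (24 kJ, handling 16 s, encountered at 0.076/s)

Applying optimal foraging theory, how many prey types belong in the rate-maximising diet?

2

Profitabilities (E/h, kJ/s): C 2.92, D 1.5, H 0.107. Add prey in this order while the next type's profitability exceeds the intake rate on those already taken.
Rate on top 1: 1.266. D: 1.5 > 1.266 → include.
Rate on top 2: 1.362. H: 0.107 < 1.362 → exclude; stop.
Optimal diet: C, D — 2 of 3 types.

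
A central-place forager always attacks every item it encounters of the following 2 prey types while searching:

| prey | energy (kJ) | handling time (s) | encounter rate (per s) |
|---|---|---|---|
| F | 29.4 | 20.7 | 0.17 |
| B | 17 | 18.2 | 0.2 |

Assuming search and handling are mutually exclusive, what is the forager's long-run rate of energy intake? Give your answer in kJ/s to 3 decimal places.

Energy encountered per unit search time: 0.17×29.4 + 0.2×17 = 8.398 kJ/s.
Handling time per unit search time: 0.17×20.7 + 0.2×18.2 = 7.159.
Rate = 8.398/(1 + 7.159) = 1.029 kJ/s.

1.029 kJ/s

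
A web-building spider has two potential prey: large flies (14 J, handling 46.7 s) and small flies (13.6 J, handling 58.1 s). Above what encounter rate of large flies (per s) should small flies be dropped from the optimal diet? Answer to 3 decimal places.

At the threshold, the rate on large flies alone equals the profitability of small flies: λ·14/(1 + λ·46.7) = 13.6/58.1 = 0.2341.
Rearranging, λ(14 − 0.2341×46.7) = 0.2341, so λ = 0.2341/3.069 = 0.07628 per s.

0.076 per s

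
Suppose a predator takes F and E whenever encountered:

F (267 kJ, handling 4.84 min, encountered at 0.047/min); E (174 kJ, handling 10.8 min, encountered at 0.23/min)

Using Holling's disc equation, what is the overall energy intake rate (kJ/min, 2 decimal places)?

14.16 kJ/min

R = (0.047×267 + 0.23×174) / (1 + 0.047×4.84 + 0.23×10.8) = 52.57/3.711 = 14.16 kJ/min.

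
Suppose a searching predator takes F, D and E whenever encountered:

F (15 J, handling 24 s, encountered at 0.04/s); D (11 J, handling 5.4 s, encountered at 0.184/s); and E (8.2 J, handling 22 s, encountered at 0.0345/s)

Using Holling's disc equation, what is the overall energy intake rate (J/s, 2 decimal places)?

R = (0.04×15 + 0.184×11 + 0.0345×8.2) / (1 + 0.04×24 + 0.184×5.4 + 0.0345×22) = 2.907/3.713 = 0.783 J/s.

0.78 J/s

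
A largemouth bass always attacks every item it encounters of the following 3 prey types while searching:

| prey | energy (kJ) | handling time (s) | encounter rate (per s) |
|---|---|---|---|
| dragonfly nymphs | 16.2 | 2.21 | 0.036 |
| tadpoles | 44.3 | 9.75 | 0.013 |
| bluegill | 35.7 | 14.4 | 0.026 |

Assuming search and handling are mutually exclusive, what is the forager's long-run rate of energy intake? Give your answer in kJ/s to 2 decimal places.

1.32 kJ/s

R = (0.036×16.2 + 0.013×44.3 + 0.026×35.7) / (1 + 0.036×2.21 + 0.013×9.75 + 0.026×14.4) = 2.087/1.581 = 1.32 kJ/s.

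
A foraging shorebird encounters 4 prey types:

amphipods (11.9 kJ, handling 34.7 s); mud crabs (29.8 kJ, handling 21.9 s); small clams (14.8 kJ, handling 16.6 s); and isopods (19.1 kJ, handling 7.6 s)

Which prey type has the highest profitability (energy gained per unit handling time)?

isopods

Profitability E/h (kJ/s): amphipods = 11.9/34.7 = 0.343, mud crabs = 29.8/21.9 = 1.36, small clams = 14.8/16.6 = 0.892, isopods = 19.1/7.6 = 2.51.
Ranked: isopods > mud crabs > small clams > amphipods.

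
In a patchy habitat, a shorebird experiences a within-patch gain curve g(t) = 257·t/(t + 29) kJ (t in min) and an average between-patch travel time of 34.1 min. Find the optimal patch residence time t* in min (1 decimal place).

Maximise g(t)/(T+t): set derivative to zero → g'(t)(T+t) = g(t).
g'(t) = 257·29/(t + 29)². Setting 257·29/(t+29)² = 257t/[(t+29)(34.1+t)] gives 29(34.1+t) = t(t+29), so t² = 29×34.1 = 988.9.
t* = √988.9 = 31.45 min.

31.4 min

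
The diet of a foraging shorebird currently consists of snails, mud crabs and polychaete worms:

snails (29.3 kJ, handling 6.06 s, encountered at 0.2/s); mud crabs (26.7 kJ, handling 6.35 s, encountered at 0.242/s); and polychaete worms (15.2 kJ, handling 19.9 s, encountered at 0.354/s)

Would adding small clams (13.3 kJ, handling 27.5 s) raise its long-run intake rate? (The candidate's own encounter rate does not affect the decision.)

No

Intake rate on the current diet: R = (0.2×29.3 + 0.242×26.7 + 0.354×15.2) / (1 + 0.2×6.06 + 0.242×6.35 + 0.354×19.9) = 17.7/10.79 = 1.64 kJ/s.
small clams: E/h = 13.3/27.5 = 0.4836 kJ/s.
Since 0.4836 < R, time spent handling small clams is better spent searching.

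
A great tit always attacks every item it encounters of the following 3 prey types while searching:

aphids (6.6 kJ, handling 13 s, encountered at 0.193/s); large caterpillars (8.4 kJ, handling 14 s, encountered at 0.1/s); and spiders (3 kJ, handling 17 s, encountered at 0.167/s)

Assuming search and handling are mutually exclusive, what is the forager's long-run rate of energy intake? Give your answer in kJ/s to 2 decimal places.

0.34 kJ/s

R = Σλ_iE_i / (1 + Σλ_ih_i)
Numerator: 0.193×6.6 + 0.1×8.4 + 0.167×3 = 2.615
Denominator: 1 + 0.193×13 + 0.1×14 + 0.167×17 = 7.748
R = 2.615/7.748 = 0.3375 kJ/s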